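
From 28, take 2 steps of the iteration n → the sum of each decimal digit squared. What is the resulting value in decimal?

100

28 → 2² + 8² = 68
68 → 6² + 8² = 100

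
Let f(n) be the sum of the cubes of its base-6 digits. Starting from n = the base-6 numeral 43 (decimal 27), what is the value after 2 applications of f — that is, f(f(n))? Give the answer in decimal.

27 = (4,3)_6 → 4³ + 3³ = 91
91 = (2,3,1)_6 → 2³ + 3³ + 1³ = 36

36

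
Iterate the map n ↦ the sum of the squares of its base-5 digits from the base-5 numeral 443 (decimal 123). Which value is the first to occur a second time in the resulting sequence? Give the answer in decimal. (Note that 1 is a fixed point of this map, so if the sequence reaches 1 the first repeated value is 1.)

1

123 = (4,4,3)_5 → 41
41 = (1,3,1)_5 → 11
11 = (2,1)_5 → 5
5 = (1,0)_5 → 1  — reached the fixed point 1.
1 → 1, so 1 is the first repeated value.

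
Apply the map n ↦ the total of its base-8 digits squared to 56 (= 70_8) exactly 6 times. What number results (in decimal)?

26

56 = (7,0)_8 → 7² + 0² = 49
49 = (6,1)_8 → 6² + 1² = 37
37 = (4,5)_8 → 4² + 5² = 41
41 = (5,1)_8 → 5² + 1² = 26
26 = (3,2)_8 → 3² + 2² = 13
13 = (1,5)_8 → 1² + 5² = 26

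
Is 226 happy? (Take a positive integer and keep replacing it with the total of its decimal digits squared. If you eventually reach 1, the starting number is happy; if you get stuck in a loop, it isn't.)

226 → 2² + 2² + 6² = 44
44 → 4² + 4² = 32
32 → 3² + 2² = 13
13 → 1² + 3² = 10
10 → 1² + 0² = 1  — reached 1.

happy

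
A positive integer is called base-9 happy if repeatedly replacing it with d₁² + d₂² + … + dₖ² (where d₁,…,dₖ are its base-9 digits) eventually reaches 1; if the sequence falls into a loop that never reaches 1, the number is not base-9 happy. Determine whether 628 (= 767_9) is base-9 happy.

628 = (7,6,7)_9 → 7² + 6² + 7² = 134
134 = (1,5,8)_9 → 1² + 5² + 8² = 90
90 = (1,1,0)_9 → 1² + 1² + 0² = 2
2 = (2)_9 → 2² = 4
4 = (4)_9 → 4² = 16
16 = (1,7)_9 → 1² + 7² = 50
50 = (5,5)_9 → 5² + 5² = 50  — 50 already seen; the sequence cycles without reaching 1.

not base-9 happy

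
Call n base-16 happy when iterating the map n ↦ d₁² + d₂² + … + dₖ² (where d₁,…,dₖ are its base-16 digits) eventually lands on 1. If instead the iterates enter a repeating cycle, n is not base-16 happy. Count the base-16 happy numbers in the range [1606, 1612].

3

1606: 1606 → 88 → 89 → 106 → 136 → 128 → 64 → 16 → 1  (reaches 1)
1607: 1607 → 101 → 61 → 178 → 125 → 218 → 269 → 170 → 200 → 208 → 169 → 181 → 146 → 85 → 50 → 13 → 169  (repeats 169)
1608: 1608 → 116 → 65 → 17 → 2 → 4 → 16 → 1  (reaches 1)
1609: 1609 → 133 → 89 → 106 → 136 → 128 → 64 → 16 → 1  (reaches 1)
1610: 1610 → 152 → 145 → 82 → 29 → 170 → 200 → 208 → 169 → 181 → 146 → 85 → 50 → 13 → 169  (repeats 169)
1611: 1611 → 173 → 269 → 170 → 200 → 208 → 169 → 181 → 146 → 85 → 50 → 13 → 169  (repeats 169)
1612: 1612 → 196 → 160 → 100 → 52 → 25 → 82 → 29 → 170 → 200 → 208 → 169 → 181 → 146 → 85 → 50 → 13 → 169  (repeats 169)
base-16 happy: 1606, 1608, 1609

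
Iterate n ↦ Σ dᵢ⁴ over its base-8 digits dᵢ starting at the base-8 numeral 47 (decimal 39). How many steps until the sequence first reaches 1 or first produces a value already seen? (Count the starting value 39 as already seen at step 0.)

39 = (4,7)_8 → 4⁴ + 7⁴ = 2657
2657 = (5,1,4,1)_8 → 5⁴ + 1⁴ + 4⁴ + 1⁴ = 883
883 = (1,5,6,3)_8 → 1⁴ + 5⁴ + 6⁴ + 3⁴ = 2003
2003 = (3,7,2,3)_8 → 3⁴ + 7⁴ + 2⁴ + 3⁴ = 2579
2579 = (5,0,2,3)_8 → 5⁴ + 0⁴ + 2⁴ + 3⁴ = 722
722 = (1,3,2,2)_8 → 1⁴ + 3⁴ + 2⁴ + 2⁴ = 114
114 = (1,6,2)_8 → 1⁴ + 6⁴ + 2⁴ = 1313
1313 = (2,4,4,1)_8 → 2⁴ + 4⁴ + 4⁴ + 1⁴ = 529
529 = (1,0,2,1)_8 → 1⁴ + 0⁴ + 2⁴ + 1⁴ = 18
18 = (2,2)_8 → 2⁴ + 2⁴ = 32
32 = (4,0)_8 → 4⁴ + 0⁴ = 256
256 = (4,0,0)_8 → 4⁴ + 0⁴ + 0⁴ = 256  — 256 repeats.
That took 12 steps.

12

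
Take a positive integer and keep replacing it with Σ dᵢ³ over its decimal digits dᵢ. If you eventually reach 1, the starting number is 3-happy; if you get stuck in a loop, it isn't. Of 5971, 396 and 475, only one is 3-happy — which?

5971

5971: 5971 → 1198 → 1243 → 100 → 1  — reaches 1 (3-happy)
396: 396 → 972 → 1080 → 513 → 153 → 153  — repeats 153 (not 3-happy)
475: 475 → 532 → 160 → 217 → 352 → 160  — repeats 160 (not 3-happy)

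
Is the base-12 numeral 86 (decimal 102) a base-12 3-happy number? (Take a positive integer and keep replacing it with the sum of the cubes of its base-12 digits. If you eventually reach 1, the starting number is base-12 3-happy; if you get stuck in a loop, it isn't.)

base-12 3-happy

102 = (8,6)_12 → 8³ + 6³ = 728
728 = (5,0,8)_12 → 5³ + 0³ + 8³ = 637
637 = (4,5,1)_12 → 4³ + 5³ + 1³ = 190
190 = (1,3,10)_12 → 1³ + 3³ + 10³ = 1028
1028 = (7,1,8)_12 → 7³ + 1³ + 8³ = 856
856 = (5,11,4)_12 → 5³ + 11³ + 4³ = 1520
1520 = (10,6,8)_12 → 10³ + 6³ + 8³ = 1728
1728 = (1,0,0,0)_12 → 1³ + 0³ + 0³ + 0³ = 1  — reached 1.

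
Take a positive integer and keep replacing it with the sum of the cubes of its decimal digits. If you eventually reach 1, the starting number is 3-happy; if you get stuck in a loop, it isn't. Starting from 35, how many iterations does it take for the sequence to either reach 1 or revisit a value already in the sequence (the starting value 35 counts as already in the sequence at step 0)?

35 → 3³ + 5³ = 152
152 → 1³ + 5³ + 2³ = 134
134 → 1³ + 3³ + 4³ = 92
92 → 9³ + 2³ = 737
737 → 7³ + 3³ + 7³ = 713
713 → 7³ + 1³ + 3³ = 371
371 → 3³ + 7³ + 1³ = 371  — 371 repeats.
That took 7 steps.

7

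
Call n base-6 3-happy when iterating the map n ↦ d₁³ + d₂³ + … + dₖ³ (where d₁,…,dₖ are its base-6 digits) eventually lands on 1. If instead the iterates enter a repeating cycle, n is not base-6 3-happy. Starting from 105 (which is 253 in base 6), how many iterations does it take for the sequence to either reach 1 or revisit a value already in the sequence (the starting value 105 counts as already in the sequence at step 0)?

105 = (2,5,3)_6 → 2³ + 5³ + 3³ = 8 + 125 + 27 = 160
160 = (4,2,4)_6 → 4³ + 2³ + 4³ = 64 + 8 + 64 = 136
136 = (3,4,4)_6 → 3³ + 4³ + 4³ = 27 + 64 + 64 = 155
155 = (4,1,5)_6 → 4³ + 1³ + 5³ = 64 + 1 + 125 = 190
190 = (5,1,4)_6 → 5³ + 1³ + 4³ = 125 + 1 + 64 = 190  — 190 repeats.
That took 5 steps.

5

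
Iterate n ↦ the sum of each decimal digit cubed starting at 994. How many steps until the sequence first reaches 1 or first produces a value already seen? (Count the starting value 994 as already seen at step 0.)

994 → 9³ + 9³ + 4³ = 729 + 729 + 64 = 1522
1522 → 1³ + 5³ + 2³ + 2³ = 1 + 125 + 8 + 8 = 142
142 → 1³ + 4³ + 2³ = 1 + 64 + 8 = 73
73 → 7³ + 3³ = 343 + 27 = 370
370 → 3³ + 7³ + 0³ = 27 + 343 + 0 = 370  — 370 repeats.
That took 5 steps.

5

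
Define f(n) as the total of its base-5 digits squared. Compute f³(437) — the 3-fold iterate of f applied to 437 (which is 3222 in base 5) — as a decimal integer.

437 = (3,2,2,2)_5 → 3² + 2² + 2² + 2² = 21
21 = (4,1)_5 → 4² + 1² = 17
17 = (3,2)_5 → 3² + 2² = 13

13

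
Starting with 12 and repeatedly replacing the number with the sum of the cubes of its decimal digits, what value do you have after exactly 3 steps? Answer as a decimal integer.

12 → 1³ + 2³ = 1 + 8 = 9
9 → 9³ = 729
729 → 7³ + 2³ + 9³ = 343 + 8 + 729 = 1080

1080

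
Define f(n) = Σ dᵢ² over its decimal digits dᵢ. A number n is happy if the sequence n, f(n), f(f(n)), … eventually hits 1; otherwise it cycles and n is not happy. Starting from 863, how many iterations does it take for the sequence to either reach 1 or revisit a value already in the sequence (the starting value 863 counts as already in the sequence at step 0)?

5

863 → 8² + 6² + 3² = 109
109 → 1² + 0² + 9² = 82
82 → 8² + 2² = 68
68 → 6² + 8² = 100
100 → 1² + 0² + 0² = 1  — reached 1.
That took 5 steps.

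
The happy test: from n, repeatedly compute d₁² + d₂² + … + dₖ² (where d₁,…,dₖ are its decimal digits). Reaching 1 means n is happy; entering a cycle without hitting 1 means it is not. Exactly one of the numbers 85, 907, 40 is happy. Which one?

85: 85 → 89 → 145 → 42 → 20 → 4 → 16 → 37 → 58 → 89  — repeats 89 (not happy)
907: 907 → 130 → 10 → 1  — reaches 1 (happy)
40: 40 → 16 → 37 → 58 → 89 → 145 → 42 → 20 → 4 → 16  — repeats 16 (not happy)

907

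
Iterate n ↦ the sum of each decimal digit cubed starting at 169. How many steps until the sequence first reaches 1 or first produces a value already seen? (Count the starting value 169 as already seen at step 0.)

5

169 → 1³ + 6³ + 9³ = 946
946 → 9³ + 4³ + 6³ = 1009
1009 → 1³ + 0³ + 0³ + 9³ = 730
730 → 7³ + 3³ + 0³ = 370
370 → 3³ + 7³ + 0³ = 370  — 370 repeats.
That took 5 steps.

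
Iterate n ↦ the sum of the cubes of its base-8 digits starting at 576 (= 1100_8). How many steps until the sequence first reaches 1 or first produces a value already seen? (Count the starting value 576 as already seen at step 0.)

576 = (1,1,0,0)_8 → 1³ + 1³ + 0³ + 0³ = 1 + 1 + 0 + 0 = 2
2 = (2)_8 → 2³ = 8
8 = (1,0)_8 → 1³ + 0³ = 1 + 0 = 1  — reached 1.
That took 3 steps.

3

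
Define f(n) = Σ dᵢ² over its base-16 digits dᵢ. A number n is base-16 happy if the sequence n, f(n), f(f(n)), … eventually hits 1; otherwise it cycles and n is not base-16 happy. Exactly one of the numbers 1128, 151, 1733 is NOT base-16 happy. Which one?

1733

1128: 1128 → 116 → 65 → 17 → 2 → 4 → 16 → 1  — reaches 1 (base-16 happy)
151: 151 → 130 → 68 → 32 → 4 → 16 → 1  — reaches 1 (base-16 happy)
1733: 1733 → 205 → 313 → 91 → 146 → 85 → 50 → 13 → 169 → 181 → 146  — repeats 146 (not base-16 happy)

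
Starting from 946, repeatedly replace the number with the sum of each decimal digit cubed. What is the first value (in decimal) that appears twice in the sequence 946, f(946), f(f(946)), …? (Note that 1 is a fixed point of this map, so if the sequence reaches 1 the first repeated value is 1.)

946 → 9³ + 4³ + 6³ = 729 + 64 + 216 = 1009
1009 → 1³ + 0³ + 0³ + 9³ = 1 + 0 + 0 + 729 = 730
730 → 7³ + 3³ + 0³ = 343 + 27 + 0 = 370
370 → 3³ + 7³ + 0³ = 27 + 343 + 0 = 370  — 370 already appeared earlier.

370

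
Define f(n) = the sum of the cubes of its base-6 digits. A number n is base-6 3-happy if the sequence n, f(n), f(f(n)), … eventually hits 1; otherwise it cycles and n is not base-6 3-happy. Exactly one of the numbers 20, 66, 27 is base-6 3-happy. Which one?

20: 20 → 35 → 250 → 190 → 190  — repeats 190 (not base-6 3-happy)
66: 66 → 126 → 54 → 28 → 128 → 62 → 73 → 9 → 28  — repeats 28 (not base-6 3-happy)
27: 27 → 91 → 36 → 1  — reaches 1 (base-6 3-happy)

27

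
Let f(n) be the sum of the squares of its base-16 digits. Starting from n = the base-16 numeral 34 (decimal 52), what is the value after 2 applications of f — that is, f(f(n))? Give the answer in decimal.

82

52 = (3,4)_16 → 3² + 4² = 25
25 = (1,9)_16 → 1² + 9² = 82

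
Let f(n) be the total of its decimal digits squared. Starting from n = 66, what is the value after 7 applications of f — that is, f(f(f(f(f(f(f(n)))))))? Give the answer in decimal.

66 → 6² + 6² = 36 + 36 = 72
72 → 7² + 2² = 49 + 4 = 53
53 → 5² + 3² = 25 + 9 = 34
34 → 3² + 4² = 9 + 16 = 25
25 → 2² + 5² = 4 + 25 = 29
29 → 2² + 9² = 4 + 81 = 85
85 → 8² + 5² = 64 + 25 = 89

89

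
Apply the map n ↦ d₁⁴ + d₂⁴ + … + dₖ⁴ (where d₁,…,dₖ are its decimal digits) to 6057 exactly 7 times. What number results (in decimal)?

4514

6057 → 4322
4322 → 369
369 → 7938
7938 → 13139
13139 → 6725
6725 → 4338
4338 → 4514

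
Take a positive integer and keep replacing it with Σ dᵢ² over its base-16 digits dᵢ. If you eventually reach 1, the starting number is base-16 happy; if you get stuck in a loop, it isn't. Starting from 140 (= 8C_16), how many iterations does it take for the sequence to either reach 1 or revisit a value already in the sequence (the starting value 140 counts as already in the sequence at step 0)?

140 = (8,12)_16 → 8² + 12² = 64 + 144 = 208
208 = (13,0)_16 → 13² + 0² = 169 + 0 = 169
169 = (10,9)_16 → 10² + 9² = 100 + 81 = 181
181 = (11,5)_16 → 11² + 5² = 121 + 25 = 146
146 = (9,2)_16 → 9² + 2² = 81 + 4 = 85
85 = (5,5)_16 → 5² + 5² = 25 + 25 = 50
50 = (3,2)_16 → 3² + 2² = 9 + 4 = 13
13 = (13)_16 → 13² = 169  — 169 repeats.
That took 8 steps.

8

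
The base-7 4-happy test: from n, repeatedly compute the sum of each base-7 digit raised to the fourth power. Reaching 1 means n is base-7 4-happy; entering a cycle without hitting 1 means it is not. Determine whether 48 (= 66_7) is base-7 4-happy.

not base-7 4-happy

48 = (6,6)_7 → 2592
2592 = (1,0,3,6,2)_7 → 1394
1394 = (4,0,3,1)_7 → 338
338 = (6,6,2)_7 → 2608
2608 = (1,0,4,1,4)_7 → 514
514 = (1,3,3,3)_7 → 244
244 = (4,6,6)_7 → 2848
2848 = (1,1,2,0,6)_7 → 1314
1314 = (3,5,5,5)_7 → 1956
1956 = (5,4,6,3)_7 → 2258
2258 = (6,4,0,4)_7 → 1808
1808 = (5,1,6,2)_7 → 1938
1938 = (5,4,3,6)_7 → 2258  — 2258 already seen; the sequence cycles without reaching 1.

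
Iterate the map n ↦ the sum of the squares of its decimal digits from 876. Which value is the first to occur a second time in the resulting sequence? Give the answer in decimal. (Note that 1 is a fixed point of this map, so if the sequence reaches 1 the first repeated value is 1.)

145

876 → 8² + 7² + 6² = 149
149 → 1² + 4² + 9² = 98
98 → 9² + 8² = 145
145 → 1² + 4² + 5² = 42
42 → 4² + 2² = 20
20 → 2² + 0² = 4
4 → 4² = 16
16 → 1² + 6² = 37
37 → 3² + 7² = 58
58 → 5² + 8² = 89
89 → 8² + 9² = 145  — 145 already appeared earlier.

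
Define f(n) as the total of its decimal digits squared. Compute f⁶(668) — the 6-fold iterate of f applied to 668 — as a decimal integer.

89

668 → 6² + 6² + 8² = 36 + 36 + 64 = 136
136 → 1² + 3² + 6² = 1 + 9 + 36 = 46
46 → 4² + 6² = 16 + 36 = 52
52 → 5² + 2² = 25 + 4 = 29
29 → 2² + 9² = 4 + 81 = 85
85 → 8² + 5² = 64 + 25 = 89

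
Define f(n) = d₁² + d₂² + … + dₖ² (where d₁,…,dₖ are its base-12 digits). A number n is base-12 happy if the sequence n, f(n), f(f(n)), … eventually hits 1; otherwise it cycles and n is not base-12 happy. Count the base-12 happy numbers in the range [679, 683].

1

679: 679 → 129 → 181 → 11 → 121 → 101 → 89 → 74 → 40 → 25 → 5 → 25  — not base-12 happy
680: 680 → 144 → 1  — base-12 happy
681: 681 → 161 → 27 → 13 → 2 → 4 → 16 → 17 → 26 → 8 → 64 → 41 → 34 → 104 → 128 → 164 → 66 → 61 → 26  — not base-12 happy
682: 682 → 180 → 10 → 100 → 80 → 100  — not base-12 happy
683: 683 → 201 → 98 → 68 → 89 → 74 → 40 → 25 → 5 → 25  — not base-12 happy
base-12 happy: 680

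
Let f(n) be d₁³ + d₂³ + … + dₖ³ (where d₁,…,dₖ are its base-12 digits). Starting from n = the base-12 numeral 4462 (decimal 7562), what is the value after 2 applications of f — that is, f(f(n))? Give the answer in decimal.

7562 = (4,4,6,2)_12 → 4³ + 4³ + 6³ + 2³ = 64 + 64 + 216 + 8 = 352
352 = (2,5,4)_12 → 2³ + 5³ + 4³ = 8 + 125 + 64 = 197

197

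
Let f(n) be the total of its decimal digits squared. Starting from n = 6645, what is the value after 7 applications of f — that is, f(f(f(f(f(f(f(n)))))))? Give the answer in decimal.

6645 → 6² + 6² + 4² + 5² = 113
113 → 1² + 1² + 3² = 11
11 → 1² + 1² = 2
2 → 2² = 4
4 → 4² = 16
16 → 1² + 6² = 37
37 → 3² + 7² = 58

58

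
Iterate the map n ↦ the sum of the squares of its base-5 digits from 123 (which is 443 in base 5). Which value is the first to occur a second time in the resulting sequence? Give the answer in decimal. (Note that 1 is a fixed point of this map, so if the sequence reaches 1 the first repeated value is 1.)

1

123 = (4,4,3)_5 → 4² + 4² + 3² = 41
41 = (1,3,1)_5 → 1² + 3² + 1² = 11
11 = (2,1)_5 → 2² + 1² = 5
5 = (1,0)_5 → 1² + 0² = 1  — reached the fixed point 1.
1 → 1, so 1 is the first repeated value.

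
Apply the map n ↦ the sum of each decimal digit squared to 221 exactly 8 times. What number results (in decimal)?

221 → 9
9 → 81
81 → 65
65 → 61
61 → 37
37 → 58
58 → 89
89 → 145

145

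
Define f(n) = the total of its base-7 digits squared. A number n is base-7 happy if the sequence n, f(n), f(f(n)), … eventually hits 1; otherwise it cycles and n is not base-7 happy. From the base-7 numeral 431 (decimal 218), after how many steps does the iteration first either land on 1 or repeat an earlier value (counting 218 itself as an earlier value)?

5

218 = (4,3,1)_7 → 4² + 3² + 1² = 16 + 9 + 1 = 26
26 = (3,5)_7 → 3² + 5² = 9 + 25 = 34
34 = (4,6)_7 → 4² + 6² = 16 + 36 = 52
52 = (1,0,3)_7 → 1² + 0² + 3² = 1 + 0 + 9 = 10
10 = (1,3)_7 → 1² + 3² = 1 + 9 = 10  — 10 repeats.
That took 5 steps.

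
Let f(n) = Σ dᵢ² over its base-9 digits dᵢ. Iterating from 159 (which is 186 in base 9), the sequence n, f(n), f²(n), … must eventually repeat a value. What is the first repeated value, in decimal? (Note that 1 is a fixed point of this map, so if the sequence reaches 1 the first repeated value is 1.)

159 = (1,8,6)_9 → 1² + 8² + 6² = 101
101 = (1,2,2)_9 → 1² + 2² + 2² = 9
9 = (1,0)_9 → 1² + 0² = 1  — reached the fixed point 1.
1 → 1, so 1 is the first repeated value.

1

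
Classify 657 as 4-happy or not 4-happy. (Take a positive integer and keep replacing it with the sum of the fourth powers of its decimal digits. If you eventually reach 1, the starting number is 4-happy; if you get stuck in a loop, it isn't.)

657 → 6⁴ + 5⁴ + 7⁴ = 1296 + 625 + 2401 = 4322
4322 → 4⁴ + 3⁴ + 2⁴ + 2⁴ = 256 + 81 + 16 + 16 = 369
369 → 3⁴ + 6⁴ + 9⁴ = 81 + 1296 + 6561 = 7938
7938 → 7⁴ + 9⁴ + 3⁴ + 8⁴ = 2401 + 6561 + 81 + 4096 = 13139
13139 → 1⁴ + 3⁴ + 1⁴ + 3⁴ + 9⁴ = 1 + 81 + 1 + 81 + 6561 = 6725
6725 → 6⁴ + 7⁴ + 2⁴ + 5⁴ = 1296 + 2401 + 16 + 625 = 4338
4338 → 4⁴ + 3⁴ + 3⁴ + 8⁴ = 256 + 81 + 81 + 4096 = 4514
4514 → 4⁴ + 5⁴ + 1⁴ + 4⁴ = 256 + 625 + 1 + 256 = 1138
1138 → 1⁴ + 1⁴ + 3⁴ + 8⁴ = 1 + 1 + 81 + 4096 = 4179
4179 → 4⁴ + 1⁴ + 7⁴ + 9⁴ = 256 + 1 + 2401 + 6561 = 9219
9219 → 9⁴ + 2⁴ + 1⁴ + 9⁴ = 6561 + 16 + 1 + 6561 = 13139  — 13139 already seen; the sequence cycles without reaching 1.

not 4-happy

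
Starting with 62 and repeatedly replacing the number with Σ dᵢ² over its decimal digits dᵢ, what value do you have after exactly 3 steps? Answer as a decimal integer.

37

62 → 6² + 2² = 40
40 → 4² + 0² = 16
16 → 1² + 6² = 37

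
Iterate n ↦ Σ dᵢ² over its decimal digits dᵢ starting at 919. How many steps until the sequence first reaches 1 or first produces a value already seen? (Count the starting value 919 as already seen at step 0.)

14

919 → 9² + 1² + 9² = 163
163 → 1² + 6² + 3² = 46
46 → 4² + 6² = 52
52 → 5² + 2² = 29
29 → 2² + 9² = 85
85 → 8² + 5² = 89
89 → 8² + 9² = 145
145 → 1² + 4² + 5² = 42
42 → 4² + 2² = 20
20 → 2² + 0² = 4
4 → 4² = 16
16 → 1² + 6² = 37
37 → 3² + 7² = 58
58 → 5² + 8² = 89  — 89 repeats.
That took 14 steps.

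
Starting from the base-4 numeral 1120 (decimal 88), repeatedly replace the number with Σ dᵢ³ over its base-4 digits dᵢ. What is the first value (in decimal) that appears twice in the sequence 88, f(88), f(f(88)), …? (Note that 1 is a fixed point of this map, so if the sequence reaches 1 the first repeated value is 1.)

1

88 = (1,1,2,0)_4 → 1³ + 1³ + 2³ + 0³ = 10
10 = (2,2)_4 → 2³ + 2³ = 16
16 = (1,0,0)_4 → 1³ + 0³ + 0³ = 1  — reached the fixed point 1.
1 → 1, so 1 is the first repeated value.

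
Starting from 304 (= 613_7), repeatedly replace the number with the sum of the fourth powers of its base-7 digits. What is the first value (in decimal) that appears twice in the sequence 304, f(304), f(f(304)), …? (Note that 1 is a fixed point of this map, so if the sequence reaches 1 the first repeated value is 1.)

304 = (6,1,3)_7 → 1378
1378 = (4,0,0,6)_7 → 1552
1552 = (4,3,4,5)_7 → 1218
1218 = (3,3,6,0)_7 → 1458
1458 = (4,1,5,2)_7 → 898
898 = (2,4,2,2)_7 → 304  — 304 already appeared earlier.

304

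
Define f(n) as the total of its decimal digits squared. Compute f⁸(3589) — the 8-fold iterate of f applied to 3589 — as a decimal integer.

3589 → 179
179 → 131
131 → 11
11 → 2
2 → 4
4 → 16
16 → 37
37 → 58

58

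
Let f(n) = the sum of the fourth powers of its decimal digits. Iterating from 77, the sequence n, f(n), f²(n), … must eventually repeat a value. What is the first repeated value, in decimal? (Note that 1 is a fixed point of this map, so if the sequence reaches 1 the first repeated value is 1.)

13139

77 → 7⁴ + 7⁴ = 2401 + 2401 = 4802
4802 → 4⁴ + 8⁴ + 0⁴ + 2⁴ = 256 + 4096 + 0 + 16 = 4368
4368 → 4⁴ + 3⁴ + 6⁴ + 8⁴ = 256 + 81 + 1296 + 4096 = 5729
5729 → 5⁴ + 7⁴ + 2⁴ + 9⁴ = 625 + 2401 + 16 + 6561 = 9603
9603 → 9⁴ + 6⁴ + 0⁴ + 3⁴ = 6561 + 1296 + 0 + 81 = 7938
7938 → 7⁴ + 9⁴ + 3⁴ + 8⁴ = 2401 + 6561 + 81 + 4096 = 13139
13139 → 1⁴ + 3⁴ + 1⁴ + 3⁴ + 9⁴ = 1 + 81 + 1 + 81 + 6561 = 6725
6725 → 6⁴ + 7⁴ + 2⁴ + 5⁴ = 1296 + 2401 + 16 + 625 = 4338
4338 → 4⁴ + 3⁴ + 3⁴ + 8⁴ = 256 + 81 + 81 + 4096 = 4514
4514 → 4⁴ + 5⁴ + 1⁴ + 4⁴ = 256 + 625 + 1 + 256 = 1138
1138 → 1⁴ + 1⁴ + 3⁴ + 8⁴ = 1 + 1 + 81 + 4096 = 4179
4179 → 4⁴ + 1⁴ + 7⁴ + 9⁴ = 256 + 1 + 2401 + 6561 = 9219
9219 → 9⁴ + 2⁴ + 1⁴ + 9⁴ = 6561 + 16 + 1 + 6561 = 13139  — 13139 already appeared earlier.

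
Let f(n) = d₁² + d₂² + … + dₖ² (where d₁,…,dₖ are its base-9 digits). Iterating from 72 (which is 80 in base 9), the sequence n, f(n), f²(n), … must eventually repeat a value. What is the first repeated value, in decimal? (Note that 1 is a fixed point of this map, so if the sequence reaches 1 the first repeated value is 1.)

72 = (8,0)_9 → 64
64 = (7,1)_9 → 50
50 = (5,5)_9 → 50  — 50 already appeared earlier.

50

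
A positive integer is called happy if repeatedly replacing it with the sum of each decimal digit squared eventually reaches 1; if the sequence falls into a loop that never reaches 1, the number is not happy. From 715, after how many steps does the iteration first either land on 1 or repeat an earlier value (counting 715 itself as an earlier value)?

715 → 7² + 1² + 5² = 75
75 → 7² + 5² = 74
74 → 7² + 4² = 65
65 → 6² + 5² = 61
61 → 6² + 1² = 37
37 → 3² + 7² = 58
58 → 5² + 8² = 89
89 → 8² + 9² = 145
145 → 1² + 4² + 5² = 42
42 → 4² + 2² = 20
20 → 2² + 0² = 4
4 → 4² = 16
16 → 1² + 6² = 37  — 37 repeats.
That took 13 steps.

13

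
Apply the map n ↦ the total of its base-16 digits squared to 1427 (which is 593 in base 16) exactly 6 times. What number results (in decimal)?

1427 = (5,9,3)_16 → 5² + 9² + 3² = 115
115 = (7,3)_16 → 7² + 3² = 58
58 = (3,10)_16 → 3² + 10² = 109
109 = (6,13)_16 → 6² + 13² = 205
205 = (12,13)_16 → 12² + 13² = 313
313 = (1,3,9)_16 → 1² + 3² + 9² = 91

91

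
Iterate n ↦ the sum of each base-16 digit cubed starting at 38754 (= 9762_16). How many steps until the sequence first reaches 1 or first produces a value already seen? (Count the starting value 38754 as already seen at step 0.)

38754 = (9,7,6,2)_16 → 9³ + 7³ + 6³ + 2³ = 1296
1296 = (5,1,0)_16 → 5³ + 1³ + 0³ = 126
126 = (7,14)_16 → 7³ + 14³ = 3087
3087 = (12,0,15)_16 → 12³ + 0³ + 15³ = 5103
5103 = (1,3,14,15)_16 → 1³ + 3³ + 14³ + 15³ = 6147
6147 = (1,8,0,3)_16 → 1³ + 8³ + 0³ + 3³ = 540
540 = (2,1,12)_16 → 2³ + 1³ + 12³ = 1737
1737 = (6,12,9)_16 → 6³ + 12³ + 9³ = 2673
2673 = (10,7,1)_16 → 10³ + 7³ + 1³ = 1344
1344 = (5,4,0)_16 → 5³ + 4³ + 0³ = 189
189 = (11,13)_16 → 11³ + 13³ = 3528
3528 = (13,12,8)_16 → 13³ + 12³ + 8³ = 4437
4437 = (1,1,5,5)_16 → 1³ + 1³ + 5³ + 5³ = 252
252 = (15,12)_16 → 15³ + 12³ = 5103  — 5103 repeats.
That took 14 steps.

14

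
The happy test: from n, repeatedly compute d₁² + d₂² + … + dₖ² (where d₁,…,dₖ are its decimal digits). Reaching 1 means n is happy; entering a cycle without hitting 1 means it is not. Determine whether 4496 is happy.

not happy

4496 → 4² + 4² + 9² + 6² = 149
149 → 1² + 4² + 9² = 98
98 → 9² + 8² = 145
145 → 1² + 4² + 5² = 42
42 → 4² + 2² = 20
20 → 2² + 0² = 4
4 → 4² = 16
16 → 1² + 6² = 37
37 → 3² + 7² = 58
58 → 5² + 8² = 89
89 → 8² + 9² = 145  — 145 already seen; the sequence cycles without reaching 1.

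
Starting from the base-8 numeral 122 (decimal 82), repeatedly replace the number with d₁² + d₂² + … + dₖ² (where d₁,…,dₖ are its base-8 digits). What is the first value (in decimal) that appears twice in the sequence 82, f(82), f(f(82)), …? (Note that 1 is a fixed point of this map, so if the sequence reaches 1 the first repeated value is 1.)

82 = (1,2,2)_8 → 1² + 2² + 2² = 9
9 = (1,1)_8 → 1² + 1² = 2
2 = (2)_8 → 2² = 4
4 = (4)_8 → 4² = 16
16 = (2,0)_8 → 2² + 0² = 4  — 4 already appeared earlier.

4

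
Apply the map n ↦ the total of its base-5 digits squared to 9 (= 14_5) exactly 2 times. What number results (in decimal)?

13

9 = (1,4)_5 → 1² + 4² = 17
17 = (3,2)_5 → 3² + 2² = 13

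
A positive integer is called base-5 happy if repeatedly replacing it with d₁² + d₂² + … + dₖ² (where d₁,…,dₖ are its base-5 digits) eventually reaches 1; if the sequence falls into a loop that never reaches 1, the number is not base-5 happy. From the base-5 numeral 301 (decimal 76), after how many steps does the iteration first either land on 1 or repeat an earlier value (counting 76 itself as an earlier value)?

4

76 = (3,0,1)_5 → 3² + 0² + 1² = 9 + 0 + 1 = 10
10 = (2,0)_5 → 2² + 0² = 4 + 0 = 4
4 = (4)_5 → 4² = 16
16 = (3,1)_5 → 3² + 1² = 9 + 1 = 10  — 10 repeats.
That took 4 steps.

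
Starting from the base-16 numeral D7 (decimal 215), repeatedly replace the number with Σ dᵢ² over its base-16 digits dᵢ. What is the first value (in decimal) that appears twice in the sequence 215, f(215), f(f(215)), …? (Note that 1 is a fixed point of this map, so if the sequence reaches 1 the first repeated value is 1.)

169

215 = (13,7)_16 → 13² + 7² = 169 + 49 = 218
218 = (13,10)_16 → 13² + 10² = 169 + 100 = 269
269 = (1,0,13)_16 → 1² + 0² + 13² = 1 + 0 + 169 = 170
170 = (10,10)_16 → 10² + 10² = 100 + 100 = 200
200 = (12,8)_16 → 12² + 8² = 144 + 64 = 208
208 = (13,0)_16 → 13² + 0² = 169 + 0 = 169
169 = (10,9)_16 → 10² + 9² = 100 + 81 = 181
181 = (11,5)_16 → 11² + 5² = 121 + 25 = 146
146 = (9,2)_16 → 9² + 2² = 81 + 4 = 85
85 = (5,5)_16 → 5² + 5² = 25 + 25 = 50
50 = (3,2)_16 → 3² + 2² = 9 + 4 = 13
13 = (13)_16 → 13² = 169  — 169 already appeared earlier.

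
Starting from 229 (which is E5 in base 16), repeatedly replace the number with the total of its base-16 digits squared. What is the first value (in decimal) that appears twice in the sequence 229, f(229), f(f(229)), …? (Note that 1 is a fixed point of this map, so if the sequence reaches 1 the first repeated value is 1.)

229 = (14,5)_16 → 14² + 5² = 221
221 = (13,13)_16 → 13² + 13² = 338
338 = (1,5,2)_16 → 1² + 5² + 2² = 30
30 = (1,14)_16 → 1² + 14² = 197
197 = (12,5)_16 → 12² + 5² = 169
169 = (10,9)_16 → 10² + 9² = 181
181 = (11,5)_16 → 11² + 5² = 146
146 = (9,2)_16 → 9² + 2² = 85
85 = (5,5)_16 → 5² + 5² = 50
50 = (3,2)_16 → 3² + 2² = 13
13 = (13)_16 → 13² = 169  — 169 already appeared earlier.

169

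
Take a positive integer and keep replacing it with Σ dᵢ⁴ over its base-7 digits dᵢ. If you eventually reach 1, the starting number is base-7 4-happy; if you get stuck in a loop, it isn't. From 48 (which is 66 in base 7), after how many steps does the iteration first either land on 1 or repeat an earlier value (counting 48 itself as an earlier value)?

48 = (6,6)_7 → 6⁴ + 6⁴ = 1296 + 1296 = 2592
2592 = (1,0,3,6,2)_7 → 1⁴ + 0⁴ + 3⁴ + 6⁴ + 2⁴ = 1 + 0 + 81 + 1296 + 16 = 1394
1394 = (4,0,3,1)_7 → 4⁴ + 0⁴ + 3⁴ + 1⁴ = 256 + 0 + 81 + 1 = 338
338 = (6,6,2)_7 → 6⁴ + 6⁴ + 2⁴ = 1296 + 1296 + 16 = 2608
2608 = (1,0,4,1,4)_7 → 1⁴ + 0⁴ + 4⁴ + 1⁴ + 4⁴ = 1 + 0 + 256 + 1 + 256 = 514
514 = (1,3,3,3)_7 → 1⁴ + 3⁴ + 3⁴ + 3⁴ = 1 + 81 + 81 + 81 = 244
244 = (4,6,6)_7 → 4⁴ + 6⁴ + 6⁴ = 256 + 1296 + 1296 = 2848
2848 = (1,1,2,0,6)_7 → 1⁴ + 1⁴ + 2⁴ + 0⁴ + 6⁴ = 1 + 1 + 16 + 0 + 1296 = 1314
1314 = (3,5,5,5)_7 → 3⁴ + 5⁴ + 5⁴ + 5⁴ = 81 + 625 + 625 + 625 = 1956
1956 = (5,4,6,3)_7 → 5⁴ + 4⁴ + 6⁴ + 3⁴ = 625 + 256 + 1296 + 81 = 2258
2258 = (6,4,0,4)_7 → 6⁴ + 4⁴ + 0⁴ + 4⁴ = 1296 + 256 + 0 + 256 = 1808
1808 = (5,1,6,2)_7 → 5⁴ + 1⁴ + 6⁴ + 2⁴ = 625 + 1 + 1296 + 16 = 1938
1938 = (5,4,3,6)_7 → 5⁴ + 4⁴ + 3⁴ + 6⁴ = 625 + 256 + 81 + 1296 = 2258  — 2258 repeats.
That took 13 steps.

13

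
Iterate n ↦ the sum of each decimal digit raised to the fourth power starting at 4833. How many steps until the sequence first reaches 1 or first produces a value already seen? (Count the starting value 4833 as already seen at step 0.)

8

4833 → 4⁴ + 8⁴ + 3⁴ + 3⁴ = 256 + 4096 + 81 + 81 = 4514
4514 → 4⁴ + 5⁴ + 1⁴ + 4⁴ = 256 + 625 + 1 + 256 = 1138
1138 → 1⁴ + 1⁴ + 3⁴ + 8⁴ = 1 + 1 + 81 + 4096 = 4179
4179 → 4⁴ + 1⁴ + 7⁴ + 9⁴ = 256 + 1 + 2401 + 6561 = 9219
9219 → 9⁴ + 2⁴ + 1⁴ + 9⁴ = 6561 + 16 + 1 + 6561 = 13139
13139 → 1⁴ + 3⁴ + 1⁴ + 3⁴ + 9⁴ = 1 + 81 + 1 + 81 + 6561 = 6725
6725 → 6⁴ + 7⁴ + 2⁴ + 5⁴ = 1296 + 2401 + 16 + 625 = 4338
4338 → 4⁴ + 3⁴ + 3⁴ + 8⁴ = 256 + 81 + 81 + 4096 = 4514  — 4514 repeats.
That took 8 steps.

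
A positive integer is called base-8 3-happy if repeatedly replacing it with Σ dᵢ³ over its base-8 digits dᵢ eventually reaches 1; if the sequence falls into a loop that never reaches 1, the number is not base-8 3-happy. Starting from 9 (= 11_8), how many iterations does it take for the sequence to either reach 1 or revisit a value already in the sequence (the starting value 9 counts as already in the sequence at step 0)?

9 = (1,1)_8 → 1³ + 1³ = 1 + 1 = 2
2 = (2)_8 → 2³ = 8
8 = (1,0)_8 → 1³ + 0³ = 1 + 0 = 1  — reached 1.
That took 3 steps.

3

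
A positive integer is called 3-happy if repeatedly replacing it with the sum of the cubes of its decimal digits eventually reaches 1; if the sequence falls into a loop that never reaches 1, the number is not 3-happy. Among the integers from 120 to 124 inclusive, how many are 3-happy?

1

120: 120 → 9 → 729 → 1080 → 513 → 153 → 153  — not 3-happy
121: 121 → 10 → 1  — 3-happy
122: 122 → 17 → 344 → 155 → 251 → 134 → 92 → 737 → 713 → 371 → 371  — not 3-happy
123: 123 → 36 → 243 → 99 → 1458 → 702 → 351 → 153 → 153  — not 3-happy
124: 124 → 73 → 370 → 370  — not 3-happy
3-happy: 121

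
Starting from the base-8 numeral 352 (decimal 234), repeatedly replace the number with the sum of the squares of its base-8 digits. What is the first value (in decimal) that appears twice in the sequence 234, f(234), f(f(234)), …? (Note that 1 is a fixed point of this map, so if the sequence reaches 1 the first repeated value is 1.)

234 = (3,5,2)_8 → 3² + 5² + 2² = 9 + 25 + 4 = 38
38 = (4,6)_8 → 4² + 6² = 16 + 36 = 52
52 = (6,4)_8 → 6² + 4² = 36 + 16 = 52  — 52 already appeared earlier.

52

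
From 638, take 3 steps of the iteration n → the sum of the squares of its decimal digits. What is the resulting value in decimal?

68

638 → 6² + 3² + 8² = 109
109 → 1² + 0² + 9² = 82
82 → 8² + 2² = 68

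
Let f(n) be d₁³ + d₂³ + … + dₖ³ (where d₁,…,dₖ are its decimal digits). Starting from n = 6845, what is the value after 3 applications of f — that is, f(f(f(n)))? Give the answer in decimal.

371

6845 → 917
917 → 1073
1073 → 371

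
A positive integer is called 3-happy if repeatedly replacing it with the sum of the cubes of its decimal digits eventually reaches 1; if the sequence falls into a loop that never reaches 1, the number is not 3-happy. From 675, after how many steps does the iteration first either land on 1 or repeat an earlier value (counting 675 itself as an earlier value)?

675 → 684
684 → 792
792 → 1080
1080 → 513
513 → 153
153 → 153  — 153 repeats.
That took 6 steps.

6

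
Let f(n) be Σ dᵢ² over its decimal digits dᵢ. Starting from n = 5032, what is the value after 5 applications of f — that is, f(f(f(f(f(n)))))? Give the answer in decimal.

5032 → 5² + 0² + 3² + 2² = 38
38 → 3² + 8² = 73
73 → 7² + 3² = 58
58 → 5² + 8² = 89
89 → 8² + 9² = 145

145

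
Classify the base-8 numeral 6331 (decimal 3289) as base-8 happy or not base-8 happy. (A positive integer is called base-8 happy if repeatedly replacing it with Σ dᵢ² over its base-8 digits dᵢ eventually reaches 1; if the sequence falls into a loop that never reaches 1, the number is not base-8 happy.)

not base-8 happy

3289 = (6,3,3,1)_8 → 6² + 3² + 3² + 1² = 36 + 9 + 9 + 1 = 55
55 = (6,7)_8 → 6² + 7² = 36 + 49 = 85
85 = (1,2,5)_8 → 1² + 2² + 5² = 1 + 4 + 25 = 30
30 = (3,6)_8 → 3² + 6² = 9 + 36 = 45
45 = (5,5)_8 → 5² + 5² = 25 + 25 = 50
50 = (6,2)_8 → 6² + 2² = 36 + 4 = 40
40 = (5,0)_8 → 5² + 0² = 25 + 0 = 25
25 = (3,1)_8 → 3² + 1² = 9 + 1 = 10
10 = (1,2)_8 → 1² + 2² = 1 + 4 = 5
5 = (5)_8 → 5² = 25  — 25 already seen; the sequence cycles without reaching 1.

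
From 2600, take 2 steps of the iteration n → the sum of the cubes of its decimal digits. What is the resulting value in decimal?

2600 → 2³ + 6³ + 0³ + 0³ = 224
224 → 2³ + 2³ + 4³ = 80

80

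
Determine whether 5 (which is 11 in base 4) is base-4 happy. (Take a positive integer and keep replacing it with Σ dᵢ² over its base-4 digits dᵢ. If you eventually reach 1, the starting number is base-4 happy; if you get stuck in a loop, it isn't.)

5 = (1,1)_4 → 1² + 1² = 2
2 = (2)_4 → 2² = 4
4 = (1,0)_4 → 1² + 0² = 1  — reached 1.

base-4 happy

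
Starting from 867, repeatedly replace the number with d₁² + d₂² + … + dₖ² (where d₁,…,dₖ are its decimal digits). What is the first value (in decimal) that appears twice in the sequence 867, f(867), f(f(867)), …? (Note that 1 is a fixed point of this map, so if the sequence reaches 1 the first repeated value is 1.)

867 → 8² + 6² + 7² = 149
149 → 1² + 4² + 9² = 98
98 → 9² + 8² = 145
145 → 1² + 4² + 5² = 42
42 → 4² + 2² = 20
20 → 2² + 0² = 4
4 → 4² = 16
16 → 1² + 6² = 37
37 → 3² + 7² = 58
58 → 5² + 8² = 89
89 → 8² + 9² = 145  — 145 already appeared earlier.

145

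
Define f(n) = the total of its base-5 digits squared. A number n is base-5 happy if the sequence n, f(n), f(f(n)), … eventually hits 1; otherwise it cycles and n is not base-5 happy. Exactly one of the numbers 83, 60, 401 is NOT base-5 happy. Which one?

83: 83 → 19 → 25 → 1  — reaches 1 (base-5 happy)
60: 60 → 8 → 10 → 4 → 16 → 10  — repeats 10 (not base-5 happy)
401: 401 → 11 → 5 → 1  — reaches 1 (base-5 happy)

60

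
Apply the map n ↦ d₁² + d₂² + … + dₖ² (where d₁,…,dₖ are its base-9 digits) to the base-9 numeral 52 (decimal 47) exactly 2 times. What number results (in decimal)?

47 = (5,2)_9 → 5² + 2² = 25 + 4 = 29
29 = (3,2)_9 → 3² + 2² = 9 + 4 = 13

13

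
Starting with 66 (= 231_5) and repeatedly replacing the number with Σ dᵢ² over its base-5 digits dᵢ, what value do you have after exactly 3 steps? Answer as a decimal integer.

66 = (2,3,1)_5 → 2² + 3² + 1² = 14
14 = (2,4)_5 → 2² + 4² = 20
20 = (4,0)_5 → 4² + 0² = 16

16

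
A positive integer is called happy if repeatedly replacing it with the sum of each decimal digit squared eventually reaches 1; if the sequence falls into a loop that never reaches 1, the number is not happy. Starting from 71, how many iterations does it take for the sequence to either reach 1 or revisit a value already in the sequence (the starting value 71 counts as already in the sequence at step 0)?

13

71 → 7² + 1² = 50
50 → 5² + 0² = 25
25 → 2² + 5² = 29
29 → 2² + 9² = 85
85 → 8² + 5² = 89
89 → 8² + 9² = 145
145 → 1² + 4² + 5² = 42
42 → 4² + 2² = 20
20 → 2² + 0² = 4
4 → 4² = 16
16 → 1² + 6² = 37
37 → 3² + 7² = 58
58 → 5² + 8² = 89  — 89 repeats.
That took 13 steps.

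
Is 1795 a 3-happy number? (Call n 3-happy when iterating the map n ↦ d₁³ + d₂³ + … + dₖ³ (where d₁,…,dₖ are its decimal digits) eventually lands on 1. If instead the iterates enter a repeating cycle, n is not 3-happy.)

1795 → 1198
1198 → 1243
1243 → 100
100 → 1  — reached 1.

3-happy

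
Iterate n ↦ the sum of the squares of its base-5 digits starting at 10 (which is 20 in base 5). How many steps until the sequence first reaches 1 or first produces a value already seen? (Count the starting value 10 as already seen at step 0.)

10 = (2,0)_5 → 2² + 0² = 4
4 = (4)_5 → 4² = 16
16 = (3,1)_5 → 3² + 1² = 10  — 10 repeats.
That took 3 steps.

3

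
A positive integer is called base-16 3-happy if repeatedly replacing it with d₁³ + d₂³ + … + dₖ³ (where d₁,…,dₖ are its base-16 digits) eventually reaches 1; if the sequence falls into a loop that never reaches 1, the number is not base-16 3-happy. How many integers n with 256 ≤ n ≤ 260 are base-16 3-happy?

1

256: 256 → 1  (reaches 1)
257: 257 → 2 → 8 → 512 → 8  (repeats 8)
258: 258 → 9 → 729 → 2934 → 1890 → 567 → 378 → 1344 → 189 → 3528 → 4437 → 252 → 5103 → 6147 → 540 → 1737 → 2673 → 1344  (repeats 1344)
259: 259 → 28 → 1729 → 1945 → 1801 → 1072 → 91 → 1456 → 1456  (repeats 1456)
260: 260 → 65 → 65  (repeats 65)
base-16 3-happy: 256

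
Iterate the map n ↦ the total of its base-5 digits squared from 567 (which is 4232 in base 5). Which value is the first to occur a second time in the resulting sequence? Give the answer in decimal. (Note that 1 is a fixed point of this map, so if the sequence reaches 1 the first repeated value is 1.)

1

567 = (4,2,3,2)_5 → 4² + 2² + 3² + 2² = 16 + 4 + 9 + 4 = 33
33 = (1,1,3)_5 → 1² + 1² + 3² = 1 + 1 + 9 = 11
11 = (2,1)_5 → 2² + 1² = 4 + 1 = 5
5 = (1,0)_5 → 1² + 0² = 1 + 0 = 1  — reached the fixed point 1.
1 → 1, so 1 is the first repeated value.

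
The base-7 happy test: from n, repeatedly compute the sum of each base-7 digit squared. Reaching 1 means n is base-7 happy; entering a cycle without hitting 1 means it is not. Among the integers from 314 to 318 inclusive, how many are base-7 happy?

1

314: 314 → 76 → 46 → 52 → 10 → 10  — not base-7 happy
315: 315 → 45 → 45  — not base-7 happy
316: 316 → 46 → 52 → 10 → 10  — not base-7 happy
317: 317 → 49 → 1  — base-7 happy
318: 318 → 54 → 26 → 34 → 52 → 10 → 10  — not base-7 happy
base-7 happy: 317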